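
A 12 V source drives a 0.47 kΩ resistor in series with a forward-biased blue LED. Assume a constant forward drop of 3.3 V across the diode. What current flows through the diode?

KVL around the loop: 12 = V_D + I·R = 3.3 + I × 0.47 kΩ.
So I = (12 − 3.3) / 0.47 kΩ = 8.7 / 0.47 = 18.5 mA.

I ≈ 19 mA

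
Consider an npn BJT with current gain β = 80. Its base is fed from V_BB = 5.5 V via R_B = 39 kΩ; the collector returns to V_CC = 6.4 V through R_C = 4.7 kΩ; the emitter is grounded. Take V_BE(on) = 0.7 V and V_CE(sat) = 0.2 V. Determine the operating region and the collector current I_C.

Assume active: I_B = (5.5 − 0.7)/39 = 0.123 mA, giving I_C = β·I_B = 9.85 mA.
But then V_CE = 6.4 − 9.85×4.7 = -39.9 V < V_CE(sat) = 0.2 V — impossible in the active region.
So the transistor is saturated. With V_CE = 0.2 V, I_C = (V_CC − 0.2)/R_C = 6.2/4.7 = 1.32 mA.
Check: β·I_B = 9.85 mA > I_C = 1.32 mA, confirming saturation.

saturation; I_C ≈ 1.3 mA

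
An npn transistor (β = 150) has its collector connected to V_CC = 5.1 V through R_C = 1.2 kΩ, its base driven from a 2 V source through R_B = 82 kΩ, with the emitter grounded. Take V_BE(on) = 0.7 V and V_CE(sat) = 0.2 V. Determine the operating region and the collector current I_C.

active; I_C ≈ 2.4 mA

Assume active. Base-emitter loop: I_B = (V_BB − V_BE)/R_B = (2 − 0.7)/82 = 0.0159 mA.
I_C = β·I_B = 150×0.0159 = 2.38 mA.
V_CE = V_CC − I_C·R_C = 5.1 − 2.38×1.2 = 2.25 V > V_CE(sat), so the active-region assumption holds.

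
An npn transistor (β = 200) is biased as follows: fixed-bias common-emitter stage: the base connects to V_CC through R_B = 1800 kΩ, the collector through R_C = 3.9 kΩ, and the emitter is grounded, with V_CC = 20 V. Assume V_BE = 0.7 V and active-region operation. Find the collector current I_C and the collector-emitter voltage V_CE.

Base loop: V_CC = I_B·R_B + V_BE, so I_B = (20 − 0.7)/1800 kΩ = 0.0107 mA.
In the active region I_C = β·I_B = 200 × 0.0107 = 2.14 mA.
Collector loop: V_CE = V_CC − I_C·R_C = 20 − 2.14×3.9 = 11.6 V.
Since V_CE = 11.6 V > V_CE(sat) ≈ 0.2 V, the transistor is in the active region as assumed.

I_C ≈ 2.1 mA, V_CE ≈ 12 V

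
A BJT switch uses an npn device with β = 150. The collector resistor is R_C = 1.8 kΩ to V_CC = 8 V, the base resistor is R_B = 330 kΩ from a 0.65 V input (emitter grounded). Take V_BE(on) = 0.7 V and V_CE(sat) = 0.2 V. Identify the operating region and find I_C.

V_BB = 0.65 V ≤ V_BE(on) = 0.7 V, so the base-emitter junction is not forward biased.
The transistor is in cutoff: I_B = I_C = 0.

cutoff; I_C ≈ 0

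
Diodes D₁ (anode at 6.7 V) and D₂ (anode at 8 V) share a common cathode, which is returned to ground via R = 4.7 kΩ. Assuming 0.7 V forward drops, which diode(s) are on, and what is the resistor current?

Only D₂ conducts; I_R ≈ 1.6 mA

Assume both conduct. Then node N would need to be at both 6.7−0.7 = 6 V and 8−0.7 = 7.3 V, which is impossible.
Assume only D₂ conducts: V_N = 8 − 0.7 = 7.3 V, so I_R = 7.3/4.7 = 1.55 mA.
Check D₁: its anode-to-cathode voltage is 6.7 − 7.3 = -0.6 V < 0.7 V, so it is off. The assumption is consistent.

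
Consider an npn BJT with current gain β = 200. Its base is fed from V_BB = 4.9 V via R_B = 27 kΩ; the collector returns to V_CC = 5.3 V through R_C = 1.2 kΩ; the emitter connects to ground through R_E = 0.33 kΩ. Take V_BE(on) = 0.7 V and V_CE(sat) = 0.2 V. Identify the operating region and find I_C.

saturation; I_C ≈ 3.3 mA

Assume active: I_B = (4.9 − 0.7)/(27 + 201×0.33) = 0.045 mA, I_C = β·I_B = 9 mA.
Then V_CE = 5.3 − 9×1.2 − 9.05×0.33 = -8.49 V < 0.2 V — the active assumption fails.
Re-solve with V_CE = 0.2 V. KCL at the emitter: V_E/R_E = (V_BB−0.7−V_E)/R_B + (V_CC−0.2−V_E)/R_C, giving V_E = 1.13 V.
I_C = (V_CC − 0.2 − V_E)/R_C = (5.1 − 1.13)/1.2 = 3.31 mA.
Check: I_B = (4.2 − 1.13)/27 = 0.114 mA, and β·I_B = 22.7 mA > I_C, confirming saturation.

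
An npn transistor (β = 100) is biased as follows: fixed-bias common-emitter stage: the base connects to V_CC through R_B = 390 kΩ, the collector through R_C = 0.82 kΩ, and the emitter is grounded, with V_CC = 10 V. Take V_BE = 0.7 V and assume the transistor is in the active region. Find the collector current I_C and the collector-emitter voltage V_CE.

Base loop: V_CC = I_B·R_B + V_BE, so I_B = (10 − 0.7)/390 kΩ = 0.0238 mA.
In the active region I_C = β·I_B = 100 × 0.0238 = 2.38 mA.
Collector loop: V_CE = V_CC − I_C·R_C = 10 − 2.38×0.82 = 8.04 V.
Since V_CE = 8.04 V > V_CE(sat) ≈ 0.2 V, the transistor is in the active region as assumed.

I_C ≈ 2.4 mA, V_CE ≈ 8 V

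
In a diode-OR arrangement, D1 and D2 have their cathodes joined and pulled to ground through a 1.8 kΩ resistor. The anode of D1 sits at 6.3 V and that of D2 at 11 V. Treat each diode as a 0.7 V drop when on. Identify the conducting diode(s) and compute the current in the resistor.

Assume both conduct. Then node N would need to be at both 6.3−0.7 = 5.6 V and 11−0.7 = 10.3 V, which is impossible.
Assume only D2 conducts: V_N = 11 − 0.7 = 10.3 V, so I_R = 10.3/1.8 = 5.72 mA.
Check D1: its anode-to-cathode voltage is 6.3 − 10.3 = -4 V < 0.7 V, so it is off. The assumption is consistent.

Only D2 conducts; I_R ≈ 5.7 mA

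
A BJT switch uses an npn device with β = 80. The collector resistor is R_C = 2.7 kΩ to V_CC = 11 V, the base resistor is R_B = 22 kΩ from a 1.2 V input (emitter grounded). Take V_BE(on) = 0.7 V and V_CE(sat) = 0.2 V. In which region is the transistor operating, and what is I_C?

active; I_C ≈ 1.8 mA

Assume active. Base-emitter loop: I_B = (V_BB − V_BE)/R_B = (1.2 − 0.7)/22 = 0.0227 mA.
I_C = β·I_B = 80×0.0227 = 1.82 mA.
V_CE = V_CC − I_C·R_C = 11 − 1.82×2.7 = 6.09 V > V_CE(sat), so the active-region assumption holds.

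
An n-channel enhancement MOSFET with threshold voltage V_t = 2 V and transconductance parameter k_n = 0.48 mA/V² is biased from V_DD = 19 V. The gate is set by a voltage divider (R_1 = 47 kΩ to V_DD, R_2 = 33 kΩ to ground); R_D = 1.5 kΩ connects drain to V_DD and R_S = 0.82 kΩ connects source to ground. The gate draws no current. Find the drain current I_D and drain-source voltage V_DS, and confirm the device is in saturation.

I_D ≈ 2.9 mA, V_DS ≈ 12 V

V_G = V_DD·R_2/(R_1+R_2) = 19×33/80 = 7.84 V.
Assume saturation: I_D = (k_n/2)(V_GS − V_t)² with V_GS = V_G − I_D·R_S = 7.84 − 0.82·I_D.
Substituting gives 0.161·I_D² − 3.3·I_D + 8.18 = 0, with roots I_D = 2.89 or 17.5 mA.
The root I_D = 17.5 mA gives V_GS = -6.55 V ≤ V_t, so take I_D = 2.89 mA.
Then V_GS = 5.47 V and V_DS = V_DD − I_D(R_D+R_S) = 19 − 2.89×2.32 = 12.3 V.
Saturation requires V_DS ≥ V_GS − V_t = 3.47 V; 12.3 ≥ 3.47 ✓.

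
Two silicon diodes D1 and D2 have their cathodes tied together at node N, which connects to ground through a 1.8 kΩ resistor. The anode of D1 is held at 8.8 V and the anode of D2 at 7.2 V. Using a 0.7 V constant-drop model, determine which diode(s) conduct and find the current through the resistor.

Only D1 conducts; I_R ≈ 4.5 mA

Assume both conduct. Then node N would need to be at both 8.8−0.7 = 8.1 V and 7.2−0.7 = 6.5 V, which is impossible.
Assume only D1 conducts: V_N = 8.8 − 0.7 = 8.1 V, so I_R = 8.1/1.8 = 4.5 mA.
Check D2: its anode-to-cathode voltage is 7.2 − 8.1 = -0.9 V < 0.7 V, so it is off. The assumption is consistent.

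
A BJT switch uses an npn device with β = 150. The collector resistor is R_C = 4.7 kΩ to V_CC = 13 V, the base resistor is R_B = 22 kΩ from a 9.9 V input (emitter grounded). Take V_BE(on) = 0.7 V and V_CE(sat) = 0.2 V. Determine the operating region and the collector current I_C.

saturation; I_C ≈ 2.7 mA

Assume active: I_B = (9.9 − 0.7)/22 = 0.418 mA, giving I_C = β·I_B = 62.7 mA.
But then V_CE = 13 − 62.7×4.7 = -282 V < V_CE(sat) = 0.2 V — impossible in the active region.
So the transistor is saturated. With V_CE = 0.2 V, I_C = (V_CC − 0.2)/R_C = 12.8/4.7 = 2.72 mA.
Check: β·I_B = 62.7 mA > I_C = 2.72 mA, confirming saturation.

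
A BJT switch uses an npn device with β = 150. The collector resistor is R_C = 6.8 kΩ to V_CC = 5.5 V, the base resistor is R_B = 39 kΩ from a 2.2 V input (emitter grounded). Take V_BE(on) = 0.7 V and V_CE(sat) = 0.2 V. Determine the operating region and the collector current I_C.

saturation; I_C ≈ 0.78 mA

Assume active: I_B = (2.2 − 0.7)/39 = 0.0385 mA, giving I_C = β·I_B = 5.77 mA.
But then V_CE = 5.5 − 5.77×6.8 = -33.7 V < V_CE(sat) = 0.2 V — impossible in the active region.
So the transistor is saturated. With V_CE = 0.2 V, I_C = (V_CC − 0.2)/R_C = 5.3/6.8 = 0.779 mA.
Check: β·I_B = 5.77 mA > I_C = 0.779 mA, confirming saturation.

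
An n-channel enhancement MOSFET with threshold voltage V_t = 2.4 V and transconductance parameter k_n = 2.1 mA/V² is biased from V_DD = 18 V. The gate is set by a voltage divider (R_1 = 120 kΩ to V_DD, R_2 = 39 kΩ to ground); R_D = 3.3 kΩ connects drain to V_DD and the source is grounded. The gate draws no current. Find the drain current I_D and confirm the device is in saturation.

V_G = V_DD·R_2/(R_1+R_2) = 18×39/159 = 4.42 V. With the source grounded, V_GS = V_G = 4.42 V.
Assume saturation: I_D = (k_n/2)(V_GS − V_t)² = (2.1/2)×(4.42 − 2.4)² = 1.05×2.02² = 4.26 mA.
V_DS = V_DD − I_D·R_D = 18 − 4.26×3.3 = 3.93 V.
Saturation requires V_DS ≥ V_GS − V_t = 2.02 V; 3.93 ≥ 2.02 ✓.

I_D ≈ 4.3 mA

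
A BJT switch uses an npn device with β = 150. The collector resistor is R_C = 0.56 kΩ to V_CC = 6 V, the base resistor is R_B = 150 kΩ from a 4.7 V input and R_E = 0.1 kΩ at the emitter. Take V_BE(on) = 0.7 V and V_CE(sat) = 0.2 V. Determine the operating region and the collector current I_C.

active; I_C ≈ 3.6 mA

Assume active. Base-emitter loop: I_B = (V_BB − V_BE)/(R_B + (β+1)R_E) = (4.7 − 0.7)/(150 + 151×0.1) = 0.0242 mA.
I_C = β·I_B = 150×0.0242 = 3.63 mA.
V_CE = V_CC − I_C·R_C − I_E·R_E = 6 − 3.63×0.56 − 3.66×0.1 = 3.6 V > V_CE(sat), so the active-region assumption holds.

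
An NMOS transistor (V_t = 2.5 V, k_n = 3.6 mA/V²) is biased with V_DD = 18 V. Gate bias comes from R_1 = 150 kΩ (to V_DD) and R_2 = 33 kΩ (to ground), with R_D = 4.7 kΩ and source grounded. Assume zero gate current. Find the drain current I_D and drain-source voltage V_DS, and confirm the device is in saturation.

I_D ≈ 1 mA, V_DS ≈ 13 V

V_G = V_DD·R_2/(R_1+R_2) = 18×33/183 = 3.25 V. With the source grounded, V_GS = V_G = 3.25 V.
Assume saturation: I_D = (k_n/2)(V_GS − V_t)² = (3.6/2)×(3.25 − 2.5)² = 1.8×0.746² = 1 mA.
V_DS = V_DD − I_D·R_D = 18 − 1×4.7 = 13.3 V.
Saturation requires V_DS ≥ V_GS − V_t = 0.746 V; 13.3 ≥ 0.746 ✓.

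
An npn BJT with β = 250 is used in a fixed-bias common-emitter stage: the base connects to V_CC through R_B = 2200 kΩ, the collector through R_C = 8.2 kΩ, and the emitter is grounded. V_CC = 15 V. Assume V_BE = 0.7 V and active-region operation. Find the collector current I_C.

I_C ≈ 1.6 mA

Base loop: V_CC = I_B·R_B + V_BE, so I_B = (15 − 0.7)/2200 kΩ = 0.0065 mA.
In the active region I_C = β·I_B = 250 × 0.0065 = 1.63 mA.
Collector loop: V_CE = V_CC − I_C·R_C = 15 − 1.63×8.2 = 1.67 V.
Since V_CE = 1.67 V > V_CE(sat) ≈ 0.2 V, the transistor is in the active region as assumed.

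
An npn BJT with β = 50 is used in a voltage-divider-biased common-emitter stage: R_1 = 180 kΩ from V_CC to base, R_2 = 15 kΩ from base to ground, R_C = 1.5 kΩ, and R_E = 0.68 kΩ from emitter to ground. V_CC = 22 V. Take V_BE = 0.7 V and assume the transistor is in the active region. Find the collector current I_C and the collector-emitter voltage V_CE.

Thevenize the base divider: V_Th = V_CC·R_2/(R_1+R_2) = 22×15/195 = 1.69 V, R_Th = R_1‖R_2 = 13.8 kΩ.
Base-emitter loop: V_Th = I_B·R_Th + V_BE + (β+1)I_B·R_E, so I_B = (1.69 − 0.7) / (13.8 + 51×0.68) = 0.0204 mA.
I_C = β·I_B = 50×0.0204 = 1.02 mA, and I_E = (β+1)I_B = 1.04 mA.
V_CE = V_CC − I_C·R_C − I_E·R_E = 22 − 1.02×1.5 − 1.04×0.68 = 19.8 V.
V_CE = 19.8 V > 0.2 V confirms active-region operation.

I_C ≈ 1 mA, V_CE ≈ 20 V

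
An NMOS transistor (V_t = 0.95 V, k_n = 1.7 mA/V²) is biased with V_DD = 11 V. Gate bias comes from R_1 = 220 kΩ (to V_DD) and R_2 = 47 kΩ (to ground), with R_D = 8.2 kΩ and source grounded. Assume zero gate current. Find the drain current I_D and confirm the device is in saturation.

I_D ≈ 0.83 mA

V_G = V_DD·R_2/(R_1+R_2) = 11×47/267 = 1.94 V. With the source grounded, V_GS = V_G = 1.94 V.
Assume saturation: I_D = (k_n/2)(V_GS − V_t)² = (1.7/2)×(1.94 − 0.95)² = 0.85×0.986² = 0.827 mA.
V_DS = V_DD − I_D·R_D = 11 − 0.827×8.2 = 4.22 V.
Saturation requires V_DS ≥ V_GS − V_t = 0.986 V; 4.22 ≥ 0.986 ✓.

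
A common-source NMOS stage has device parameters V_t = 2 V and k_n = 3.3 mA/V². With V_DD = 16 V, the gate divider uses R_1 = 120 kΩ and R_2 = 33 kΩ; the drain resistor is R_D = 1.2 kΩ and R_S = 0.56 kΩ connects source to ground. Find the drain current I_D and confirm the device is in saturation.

V_G = V_DD·R_2/(R_1+R_2) = 16×33/153 = 3.45 V.
Assume saturation: I_D = (k_n/2)(V_GS − V_t)² with V_GS = V_G − I_D·R_S = 3.45 − 0.56·I_D.
Substituting gives 0.517·I_D² − 3.68·I_D + 3.47 = 0, with roots I_D = 1.12 or 5.99 mA.
The root I_D = 5.99 mA gives V_GS = 0.0939 V ≤ V_t, so take I_D = 1.12 mA.
Then V_GS = 2.82 V and V_DS = V_DD − I_D(R_D+R_S) = 16 − 1.12×1.76 = 14 V.
Saturation requires V_DS ≥ V_GS − V_t = 0.824 V; 14 ≥ 0.824 ✓.

I_D ≈ 1.1 mA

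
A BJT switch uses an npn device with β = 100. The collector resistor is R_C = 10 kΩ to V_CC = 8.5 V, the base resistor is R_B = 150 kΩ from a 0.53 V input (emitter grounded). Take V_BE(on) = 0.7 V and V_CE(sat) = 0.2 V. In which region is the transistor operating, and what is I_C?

V_BB = 0.53 V ≤ V_BE(on) = 0.7 V, so the base-emitter junction is not forward biased.
The transistor is in cutoff: I_B = I_C = 0.

cutoff; I_C ≈ 0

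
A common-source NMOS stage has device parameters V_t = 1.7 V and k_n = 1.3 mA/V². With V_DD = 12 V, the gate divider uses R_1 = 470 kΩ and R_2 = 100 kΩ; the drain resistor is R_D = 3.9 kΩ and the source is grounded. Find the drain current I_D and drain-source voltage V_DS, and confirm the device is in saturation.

V_G = V_DD·R_2/(R_1+R_2) = 12×100/570 = 2.11 V. With the source grounded, V_GS = V_G = 2.11 V.
Assume saturation: I_D = (k_n/2)(V_GS − V_t)² = (1.3/2)×(2.11 − 1.7)² = 0.65×0.405² = 0.107 mA.
V_DS = V_DD − I_D·R_D = 12 − 0.107×3.9 = 11.6 V.
Saturation requires V_DS ≥ V_GS − V_t = 0.405 V; 11.6 ≥ 0.405 ✓.

I_D ≈ 0.11 mA, V_DS ≈ 12 V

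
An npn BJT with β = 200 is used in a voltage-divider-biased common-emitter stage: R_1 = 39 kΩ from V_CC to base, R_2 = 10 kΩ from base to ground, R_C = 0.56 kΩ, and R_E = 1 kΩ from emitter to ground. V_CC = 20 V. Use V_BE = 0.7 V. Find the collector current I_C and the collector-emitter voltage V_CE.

Thevenize the base divider: V_Th = V_CC·R_2/(R_1+R_2) = 20×10/49 = 4.08 V, R_Th = R_1‖R_2 = 7.96 kΩ.
Base-emitter loop: V_Th = I_B·R_Th + V_BE + (β+1)I_B·R_E, so I_B = (4.08 − 0.7) / (7.96 + 201×1) = 0.0162 mA.
I_C = β·I_B = 200×0.0162 = 3.24 mA, and I_E = (β+1)I_B = 3.25 mA.
V_CE = V_CC − I_C·R_C − I_E·R_E = 20 − 3.24×0.56 − 3.25×1 = 14.9 V.
V_CE = 14.9 V > 0.2 V confirms active-region operation.

I_C ≈ 3.2 mA, V_CE ≈ 15 V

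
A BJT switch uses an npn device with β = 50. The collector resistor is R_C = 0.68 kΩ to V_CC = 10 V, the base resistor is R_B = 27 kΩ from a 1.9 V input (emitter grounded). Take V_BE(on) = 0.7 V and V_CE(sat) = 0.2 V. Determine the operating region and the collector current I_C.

active; I_C ≈ 2.2 mA

Assume active. Base-emitter loop: I_B = (V_BB − V_BE)/R_B = (1.9 − 0.7)/27 = 0.0444 mA.
I_C = β·I_B = 50×0.0444 = 2.22 mA.
V_CE = V_CC − I_C·R_C = 10 − 2.22×0.68 = 8.49 V > V_CE(sat), so the active-region assumption holds.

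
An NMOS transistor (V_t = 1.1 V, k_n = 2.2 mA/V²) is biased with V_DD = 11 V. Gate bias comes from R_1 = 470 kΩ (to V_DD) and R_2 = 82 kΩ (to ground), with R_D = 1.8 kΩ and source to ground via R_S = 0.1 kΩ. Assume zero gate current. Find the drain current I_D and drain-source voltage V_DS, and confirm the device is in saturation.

V_G = V_DD·R_2/(R_1+R_2) = 11×82/552 = 1.63 V.
Assume saturation: I_D = (k_n/2)(V_GS − V_t)² with V_GS = V_G − I_D·R_S = 1.63 − 0.1·I_D.
Substituting gives 0.011·I_D² − 1.12·I_D + 0.314 = 0, with roots I_D = 0.282 or 101 mA.
The root I_D = 101 mA gives V_GS = -8.5 V ≤ V_t, so take I_D = 0.282 mA.
Then V_GS = 1.61 V and V_DS = V_DD − I_D(R_D+R_S) = 11 − 0.282×1.9 = 10.5 V.
Saturation requires V_DS ≥ V_GS − V_t = 0.506 V; 10.5 ≥ 0.506 ✓.

I_D ≈ 0.28 mA, V_DS ≈ 10 V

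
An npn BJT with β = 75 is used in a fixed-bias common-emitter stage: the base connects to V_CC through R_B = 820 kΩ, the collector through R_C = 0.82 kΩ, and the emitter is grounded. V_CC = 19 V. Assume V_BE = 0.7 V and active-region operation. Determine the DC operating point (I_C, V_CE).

Base loop: V_CC = I_B·R_B + V_BE, so I_B = (19 − 0.7)/820 kΩ = 0.0223 mA.
In the active region I_C = β·I_B = 75 × 0.0223 = 1.67 mA.
Collector loop: V_CE = V_CC − I_C·R_C = 19 − 1.67×0.82 = 17.6 V.
Since V_CE = 17.6 V > V_CE(sat) ≈ 0.2 V, the transistor is in the active region as assumed.

I_C ≈ 1.7 mA, V_CE ≈ 18 V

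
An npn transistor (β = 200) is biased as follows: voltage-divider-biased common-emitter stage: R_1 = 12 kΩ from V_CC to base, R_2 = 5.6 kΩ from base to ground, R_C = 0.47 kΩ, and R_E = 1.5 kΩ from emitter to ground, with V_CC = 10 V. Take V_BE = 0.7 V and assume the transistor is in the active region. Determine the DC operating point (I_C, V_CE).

Thevenize the base divider: V_Th = V_CC·R_2/(R_1+R_2) = 10×5.6/17.6 = 3.18 V, R_Th = R_1‖R_2 = 3.82 kΩ.
Base-emitter loop: V_Th = I_B·R_Th + V_BE + (β+1)I_B·R_E, so I_B = (3.18 − 0.7) / (3.82 + 201×1.5) = 0.00813 mA.
I_C = β·I_B = 200×0.00813 = 1.63 mA, and I_E = (β+1)I_B = 1.63 mA.
V_CE = V_CC − I_C·R_C − I_E·R_E = 10 − 1.63×0.47 − 1.63×1.5 = 6.79 V.
V_CE = 6.79 V > 0.2 V confirms active-region operation.

I_C ≈ 1.6 mA, V_CE ≈ 6.8 V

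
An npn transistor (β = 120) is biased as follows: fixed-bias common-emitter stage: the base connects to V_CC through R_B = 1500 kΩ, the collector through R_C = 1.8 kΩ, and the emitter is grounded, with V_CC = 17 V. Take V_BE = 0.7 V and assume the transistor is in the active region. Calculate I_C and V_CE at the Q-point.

I_C ≈ 1.3 mA, V_CE ≈ 15 V

Base loop: V_CC = I_B·R_B + V_BE, so I_B = (17 − 0.7)/1500 kΩ = 0.0109 mA.
In the active region I_C = β·I_B = 120 × 0.0109 = 1.3 mA.
Collector loop: V_CE = V_CC − I_C·R_C = 17 − 1.3×1.8 = 14.7 V.
Since V_CE = 14.7 V > V_CE(sat) ≈ 0.2 V, the transistor is in the active region as assumed.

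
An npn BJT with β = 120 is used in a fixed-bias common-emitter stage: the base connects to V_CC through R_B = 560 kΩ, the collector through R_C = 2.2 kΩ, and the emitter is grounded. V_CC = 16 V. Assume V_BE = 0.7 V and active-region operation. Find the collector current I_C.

I_C ≈ 3.3 mA

Base loop: V_CC = I_B·R_B + V_BE, so I_B = (16 − 0.7)/560 kΩ = 0.0273 mA.
In the active region I_C = β·I_B = 120 × 0.0273 = 3.28 mA.
Collector loop: V_CE = V_CC − I_C·R_C = 16 − 3.28×2.2 = 8.79 V.
Since V_CE = 8.79 V > V_CE(sat) ≈ 0.2 V, the transistor is in the active region as assumed.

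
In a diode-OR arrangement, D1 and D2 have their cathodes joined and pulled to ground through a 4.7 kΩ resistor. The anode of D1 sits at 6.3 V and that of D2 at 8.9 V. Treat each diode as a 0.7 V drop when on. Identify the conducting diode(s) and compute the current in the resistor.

Assume both conduct. Then node N would need to be at both 6.3−0.7 = 5.6 V and 8.9−0.7 = 8.2 V, which is impossible.
Assume only D2 conducts: V_N = 8.9 − 0.7 = 8.2 V, so I_R = 8.2/4.7 = 1.74 mA.
Check D1: its anode-to-cathode voltage is 6.3 − 8.2 = -1.9 V < 0.7 V, so it is off. The assumption is consistent.

Only D2 conducts; I_R ≈ 1.7 mA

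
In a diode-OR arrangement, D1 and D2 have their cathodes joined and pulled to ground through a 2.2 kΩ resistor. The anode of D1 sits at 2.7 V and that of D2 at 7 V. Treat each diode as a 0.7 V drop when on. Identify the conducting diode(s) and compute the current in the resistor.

Assume both conduct. Then node N would need to be at both 2.7−0.7 = 2 V and 7−0.7 = 6.3 V, which is impossible.
Assume only D2 conducts: V_N = 7 − 0.7 = 6.3 V, so I_R = 6.3/2.2 = 2.86 mA.
Check D1: its anode-to-cathode voltage is 2.7 − 6.3 = -3.6 V < 0.7 V, so it is off. The assumption is consistent.

Only D2 conducts; I_R ≈ 2.9 mA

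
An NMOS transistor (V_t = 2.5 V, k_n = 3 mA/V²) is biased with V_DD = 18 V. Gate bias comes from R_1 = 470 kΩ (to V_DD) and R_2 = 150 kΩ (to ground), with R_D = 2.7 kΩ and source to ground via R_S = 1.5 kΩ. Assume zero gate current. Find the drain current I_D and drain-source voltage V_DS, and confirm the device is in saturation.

V_G = V_DD·R_2/(R_1+R_2) = 18×150/620 = 4.35 V.
Assume saturation: I_D = (k_n/2)(V_GS − V_t)² with V_GS = V_G − I_D·R_S = 4.35 − 1.5·I_D.
Substituting gives 3.38·I_D² − 9.35·I_D + 5.16 = 0, with roots I_D = 0.762 or 2.01 mA.
The root I_D = 2.01 mA gives V_GS = 1.34 V ≤ V_t, so take I_D = 0.762 mA.
Then V_GS = 3.21 V and V_DS = V_DD − I_D(R_D+R_S) = 18 − 0.762×4.2 = 14.8 V.
Saturation requires V_DS ≥ V_GS − V_t = 0.713 V; 14.8 ≥ 0.713 ✓.

I_D ≈ 0.76 mA, V_DS ≈ 15 V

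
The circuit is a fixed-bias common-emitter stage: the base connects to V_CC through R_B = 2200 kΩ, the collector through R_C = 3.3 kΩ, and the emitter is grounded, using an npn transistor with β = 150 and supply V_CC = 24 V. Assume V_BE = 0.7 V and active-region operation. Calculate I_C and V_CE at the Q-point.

Base loop: V_CC = I_B·R_B + V_BE, so I_B = (24 − 0.7)/2200 kΩ = 0.0106 mA.
In the active region I_C = β·I_B = 150 × 0.0106 = 1.59 mA.
Collector loop: V_CE = V_CC − I_C·R_C = 24 − 1.59×3.3 = 18.8 V.
Since V_CE = 18.8 V > V_CE(sat) ≈ 0.2 V, the transistor is in the active region as assumed.

I_C ≈ 1.6 mA, V_CE ≈ 19 V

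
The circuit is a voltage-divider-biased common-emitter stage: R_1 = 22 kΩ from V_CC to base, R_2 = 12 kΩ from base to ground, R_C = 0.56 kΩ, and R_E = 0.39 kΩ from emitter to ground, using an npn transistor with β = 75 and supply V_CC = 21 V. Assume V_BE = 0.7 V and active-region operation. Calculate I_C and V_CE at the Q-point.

I_C ≈ 13 mA, V_CE ≈ 8.1 V

Thevenize the base divider: V_Th = V_CC·R_2/(R_1+R_2) = 21×12/34 = 7.41 V, R_Th = R_1‖R_2 = 7.76 kΩ.
Base-emitter loop: V_Th = I_B·R_Th + V_BE + (β+1)I_B·R_E, so I_B = (7.41 − 0.7) / (7.76 + 76×0.39) = 0.179 mA.
I_C = β·I_B = 75×0.179 = 13.5 mA, and I_E = (β+1)I_B = 13.6 mA.
V_CE = V_CC − I_C·R_C − I_E·R_E = 21 − 13.5×0.56 − 13.6×0.39 = 8.15 V.
V_CE = 8.15 V > 0.2 V confirms active-region operation.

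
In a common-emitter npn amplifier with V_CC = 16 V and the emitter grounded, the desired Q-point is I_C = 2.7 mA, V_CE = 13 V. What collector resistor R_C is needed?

Collector loop: V_CC = I_C·R_C + V_CE.
R_C = (V_CC − V_CE)/I_C = (16 − 13)/2.7 = 1.11 kΩ.

R_C ≈ 1.1 kΩ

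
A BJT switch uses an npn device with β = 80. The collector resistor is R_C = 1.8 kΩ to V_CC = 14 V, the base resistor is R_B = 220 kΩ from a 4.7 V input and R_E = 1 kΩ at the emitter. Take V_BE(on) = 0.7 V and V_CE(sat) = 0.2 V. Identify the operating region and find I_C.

active; I_C ≈ 1.1 mA

Assume active. Base-emitter loop: I_B = (V_BB − V_BE)/(R_B + (β+1)R_E) = (4.7 − 0.7)/(220 + 81×1) = 0.0133 mA.
I_C = β·I_B = 80×0.0133 = 1.06 mA.
V_CE = V_CC − I_C·R_C − I_E·R_E = 14 − 1.06×1.8 − 1.08×1 = 11 V > V_CE(sat), so the active-region assumption holds.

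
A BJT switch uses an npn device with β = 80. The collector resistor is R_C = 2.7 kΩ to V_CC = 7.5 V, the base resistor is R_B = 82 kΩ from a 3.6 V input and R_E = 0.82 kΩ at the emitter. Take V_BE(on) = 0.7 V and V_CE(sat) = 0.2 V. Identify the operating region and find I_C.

Assume active. Base-emitter loop: I_B = (V_BB − V_BE)/(R_B + (β+1)R_E) = (3.6 − 0.7)/(82 + 81×0.82) = 0.0195 mA.
I_C = β·I_B = 80×0.0195 = 1.56 mA.
V_CE = V_CC − I_C·R_C − I_E·R_E = 7.5 − 1.56×2.7 − 1.58×0.82 = 1.98 V > V_CE(sat), so the active-region assumption holds.

active; I_C ≈ 1.6 mA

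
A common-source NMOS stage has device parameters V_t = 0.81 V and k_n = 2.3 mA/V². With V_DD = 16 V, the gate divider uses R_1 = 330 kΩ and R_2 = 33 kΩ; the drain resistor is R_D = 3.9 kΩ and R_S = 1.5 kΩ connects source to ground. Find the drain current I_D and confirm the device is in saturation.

I_D ≈ 0.17 mA

V_G = V_DD·R_2/(R_1+R_2) = 16×33/363 = 1.45 V.
Assume saturation: I_D = (k_n/2)(V_GS − V_t)² with V_GS = V_G − I_D·R_S = 1.45 − 1.5·I_D.
Substituting gives 2.59·I_D² − 3.22·I_D + 0.478 = 0, with roots I_D = 0.172 or 1.07 mA.
The root I_D = 1.07 mA gives V_GS = -0.156 V ≤ V_t, so take I_D = 0.172 mA.
Then V_GS = 1.2 V and V_DS = V_DD − I_D(R_D+R_S) = 16 − 0.172×5.4 = 15.1 V.
Saturation requires V_DS ≥ V_GS − V_t = 0.387 V; 15.1 ≥ 0.387 ✓.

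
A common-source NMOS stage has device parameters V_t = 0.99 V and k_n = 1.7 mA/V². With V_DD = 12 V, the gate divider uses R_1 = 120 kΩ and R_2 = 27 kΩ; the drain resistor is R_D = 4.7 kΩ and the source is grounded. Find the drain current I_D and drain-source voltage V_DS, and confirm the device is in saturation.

V_G = V_DD·R_2/(R_1+R_2) = 12×27/147 = 2.2 V. With the source grounded, V_GS = V_G = 2.2 V.
Assume saturation: I_D = (k_n/2)(V_GS − V_t)² = (1.7/2)×(2.2 − 0.99)² = 0.85×1.21² = 1.25 mA.
V_DS = V_DD − I_D·R_D = 12 − 1.25×4.7 = 6.11 V.
Saturation requires V_DS ≥ V_GS − V_t = 1.21 V; 6.11 ≥ 1.21 ✓.

I_D ≈ 1.3 mA, V_DS ≈ 6.1 V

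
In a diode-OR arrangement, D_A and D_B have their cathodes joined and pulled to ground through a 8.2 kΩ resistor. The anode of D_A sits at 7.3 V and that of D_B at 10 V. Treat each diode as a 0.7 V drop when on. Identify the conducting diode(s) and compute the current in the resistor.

Assume both conduct. Then node N would need to be at both 7.3−0.7 = 6.6 V and 10−0.7 = 9.3 V, which is impossible.
Assume only D_B conducts: V_N = 10 − 0.7 = 9.3 V, so I_R = 9.3/8.2 = 1.13 mA.
Check D_A: its anode-to-cathode voltage is 7.3 − 9.3 = -2 V < 0.7 V, so it is off. The assumption is consistent.

Only D_B conducts; I_R ≈ 1.1 mA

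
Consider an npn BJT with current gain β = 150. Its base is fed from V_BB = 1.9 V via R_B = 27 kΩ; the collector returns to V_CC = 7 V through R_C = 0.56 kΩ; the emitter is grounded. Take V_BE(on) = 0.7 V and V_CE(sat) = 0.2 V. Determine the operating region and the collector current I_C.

Assume active. Base-emitter loop: I_B = (V_BB − V_BE)/R_B = (1.9 − 0.7)/27 = 0.0444 mA.
I_C = β·I_B = 150×0.0444 = 6.67 mA.
V_CE = V_CC − I_C·R_C = 7 − 6.67×0.56 = 3.27 V > V_CE(sat), so the active-region assumption holds.

active; I_C ≈ 6.7 mA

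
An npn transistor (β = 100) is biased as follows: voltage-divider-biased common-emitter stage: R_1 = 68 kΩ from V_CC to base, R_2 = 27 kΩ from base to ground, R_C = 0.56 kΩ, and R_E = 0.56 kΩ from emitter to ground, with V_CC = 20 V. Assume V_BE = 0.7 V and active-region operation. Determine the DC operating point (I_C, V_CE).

I_C ≈ 6.6 mA, V_CE ≈ 13 V

Thevenize the base divider: V_Th = V_CC·R_2/(R_1+R_2) = 20×27/95 = 5.68 V, R_Th = R_1‖R_2 = 19.3 kΩ.
Base-emitter loop: V_Th = I_B·R_Th + V_BE + (β+1)I_B·R_E, so I_B = (5.68 − 0.7) / (19.3 + 101×0.56) = 0.0657 mA.
I_C = β·I_B = 100×0.0657 = 6.57 mA, and I_E = (β+1)I_B = 6.63 mA.
V_CE = V_CC − I_C·R_C − I_E·R_E = 20 − 6.57×0.56 − 6.63×0.56 = 12.6 V.
V_CE = 12.6 V > 0.2 V confirms active-region operation.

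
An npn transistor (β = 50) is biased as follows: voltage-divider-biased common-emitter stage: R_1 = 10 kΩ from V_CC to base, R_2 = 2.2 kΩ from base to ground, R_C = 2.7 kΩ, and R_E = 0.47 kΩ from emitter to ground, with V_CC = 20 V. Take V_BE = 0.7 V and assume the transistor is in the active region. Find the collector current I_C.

I_C ≈ 5.6 mA

Thevenize the base divider: V_Th = V_CC·R_2/(R_1+R_2) = 20×2.2/12.2 = 3.61 V, R_Th = R_1‖R_2 = 1.8 kΩ.
Base-emitter loop: V_Th = I_B·R_Th + V_BE + (β+1)I_B·R_E, so I_B = (3.61 − 0.7) / (1.8 + 51×0.47) = 0.113 mA.
I_C = β·I_B = 50×0.113 = 5.64 mA, and I_E = (β+1)I_B = 5.75 mA.
V_CE = V_CC − I_C·R_C − I_E·R_E = 20 − 5.64×2.7 − 5.75×0.47 = 2.07 V.
V_CE = 2.07 V > 0.2 V confirms active-region operation.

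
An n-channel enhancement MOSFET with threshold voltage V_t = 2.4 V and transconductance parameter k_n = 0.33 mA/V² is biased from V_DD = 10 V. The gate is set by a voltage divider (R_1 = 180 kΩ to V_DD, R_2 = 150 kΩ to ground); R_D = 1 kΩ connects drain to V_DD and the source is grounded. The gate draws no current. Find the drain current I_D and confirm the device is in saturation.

I_D ≈ 0.76 mA

V_G = V_DD·R_2/(R_1+R_2) = 10×150/330 = 4.55 V. With the source grounded, V_GS = V_G = 4.55 V.
Assume saturation: I_D = (k_n/2)(V_GS − V_t)² = (0.33/2)×(4.55 − 2.4)² = 0.165×2.15² = 0.759 mA.
V_DS = V_DD − I_D·R_D = 10 − 0.759×1 = 9.24 V.
Saturation requires V_DS ≥ V_GS − V_t = 2.15 V; 9.24 ≥ 2.15 ✓.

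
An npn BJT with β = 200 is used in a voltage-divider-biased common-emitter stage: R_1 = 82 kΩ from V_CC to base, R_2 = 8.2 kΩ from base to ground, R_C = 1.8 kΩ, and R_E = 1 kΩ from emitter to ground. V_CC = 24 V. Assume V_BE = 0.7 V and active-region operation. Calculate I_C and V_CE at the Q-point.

I_C ≈ 1.4 mA, V_CE ≈ 20 V

Thevenize the base divider: V_Th = V_CC·R_2/(R_1+R_2) = 24×8.2/90.2 = 2.18 V, R_Th = R_1‖R_2 = 7.45 kΩ.
Base-emitter loop: V_Th = I_B·R_Th + V_BE + (β+1)I_B·R_E, so I_B = (2.18 − 0.7) / (7.45 + 201×1) = 0.00711 mA.
I_C = β·I_B = 200×0.00711 = 1.42 mA, and I_E = (β+1)I_B = 1.43 mA.
V_CE = V_CC − I_C·R_C − I_E·R_E = 24 − 1.42×1.8 − 1.43×1 = 20 V.
V_CE = 20 V > 0.2 V confirms active-region operation.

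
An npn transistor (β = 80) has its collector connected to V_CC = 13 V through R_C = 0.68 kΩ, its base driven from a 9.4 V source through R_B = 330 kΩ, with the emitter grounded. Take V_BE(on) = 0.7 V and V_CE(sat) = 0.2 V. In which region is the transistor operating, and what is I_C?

active; I_C ≈ 2.1 mA

Assume active. Base-emitter loop: I_B = (V_BB − V_BE)/R_B = (9.4 − 0.7)/330 = 0.0264 mA.
I_C = β·I_B = 80×0.0264 = 2.11 mA.
V_CE = V_CC − I_C·R_C = 13 − 2.11×0.68 = 11.6 V > V_CE(sat), so the active-region assumption holds.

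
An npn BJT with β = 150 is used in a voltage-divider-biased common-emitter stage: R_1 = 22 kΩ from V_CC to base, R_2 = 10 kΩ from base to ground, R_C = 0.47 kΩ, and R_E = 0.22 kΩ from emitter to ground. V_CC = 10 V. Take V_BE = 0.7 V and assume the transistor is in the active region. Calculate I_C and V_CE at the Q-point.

Thevenize the base divider: V_Th = V_CC·R_2/(R_1+R_2) = 10×10/32 = 3.12 V, R_Th = R_1‖R_2 = 6.88 kΩ.
Base-emitter loop: V_Th = I_B·R_Th + V_BE + (β+1)I_B·R_E, so I_B = (3.12 − 0.7) / (6.88 + 151×0.22) = 0.0605 mA.
I_C = β·I_B = 150×0.0605 = 9.07 mA, and I_E = (β+1)I_B = 9.13 mA.
V_CE = V_CC − I_C·R_C − I_E·R_E = 10 − 9.07×0.47 − 9.13×0.22 = 3.73 V.
V_CE = 3.73 V > 0.2 V confirms active-region operation.

I_C ≈ 9.1 mA, V_CE ≈ 3.7 V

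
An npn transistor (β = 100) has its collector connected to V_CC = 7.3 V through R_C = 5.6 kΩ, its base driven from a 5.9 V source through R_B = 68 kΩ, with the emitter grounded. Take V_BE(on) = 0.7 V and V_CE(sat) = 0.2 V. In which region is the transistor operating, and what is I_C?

saturation; I_C ≈ 1.3 mA

Assume active: I_B = (5.9 − 0.7)/68 = 0.0765 mA, giving I_C = β·I_B = 7.65 mA.
But then V_CE = 7.3 − 7.65×5.6 = -35.5 V < V_CE(sat) = 0.2 V — impossible in the active region.
So the transistor is saturated. With V_CE = 0.2 V, I_C = (V_CC − 0.2)/R_C = 7.1/5.6 = 1.27 mA.
Check: β·I_B = 7.65 mA > I_C = 1.27 mA, confirming saturation.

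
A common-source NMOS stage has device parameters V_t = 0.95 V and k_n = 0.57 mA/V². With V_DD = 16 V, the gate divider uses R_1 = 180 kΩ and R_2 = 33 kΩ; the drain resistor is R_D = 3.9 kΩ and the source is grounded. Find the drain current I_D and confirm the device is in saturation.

V_G = V_DD·R_2/(R_1+R_2) = 16×33/213 = 2.48 V. With the source grounded, V_GS = V_G = 2.48 V.
Assume saturation: I_D = (k_n/2)(V_GS − V_t)² = (0.57/2)×(2.48 − 0.95)² = 0.285×1.53² = 0.666 mA.
V_DS = V_DD − I_D·R_D = 16 − 0.666×3.9 = 13.4 V.
Saturation requires V_DS ≥ V_GS − V_t = 1.53 V; 13.4 ≥ 1.53 ✓.

I_D ≈ 0.67 mA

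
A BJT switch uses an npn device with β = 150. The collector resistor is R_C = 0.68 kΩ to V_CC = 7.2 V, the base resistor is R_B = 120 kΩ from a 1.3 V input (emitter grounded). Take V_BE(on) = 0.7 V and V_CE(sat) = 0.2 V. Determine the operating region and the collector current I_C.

active; I_C ≈ 0.75 mA

Assume active. Base-emitter loop: I_B = (V_BB − V_BE)/R_B = (1.3 − 0.7)/120 = 0.005 mA.
I_C = β·I_B = 150×0.005 = 0.75 mA.
V_CE = V_CC − I_C·R_C = 7.2 − 0.75×0.68 = 6.69 V > V_CE(sat), so the active-region assumption holds.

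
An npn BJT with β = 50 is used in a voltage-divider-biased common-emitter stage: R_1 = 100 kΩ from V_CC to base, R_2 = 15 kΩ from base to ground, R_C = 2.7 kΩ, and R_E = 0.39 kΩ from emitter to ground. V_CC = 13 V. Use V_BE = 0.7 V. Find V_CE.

Thevenize the base divider: V_Th = V_CC·R_2/(R_1+R_2) = 13×15/115 = 1.7 V, R_Th = R_1‖R_2 = 13 kΩ.
Base-emitter loop: V_Th = I_B·R_Th + V_BE + (β+1)I_B·R_E, so I_B = (1.7 − 0.7) / (13 + 51×0.39) = 0.0302 mA.
I_C = β·I_B = 50×0.0302 = 1.51 mA, and I_E = (β+1)I_B = 1.54 mA.
V_CE = V_CC − I_C·R_C − I_E·R_E = 13 − 1.51×2.7 − 1.54×0.39 = 8.32 V.
V_CE = 8.32 V > 0.2 V confirms active-region operation.

V_CE ≈ 8.3 V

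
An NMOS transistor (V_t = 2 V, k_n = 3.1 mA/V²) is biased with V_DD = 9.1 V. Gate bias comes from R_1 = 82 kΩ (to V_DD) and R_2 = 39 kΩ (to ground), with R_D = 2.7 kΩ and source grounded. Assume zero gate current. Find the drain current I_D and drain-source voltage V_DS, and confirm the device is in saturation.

V_G = V_DD·R_2/(R_1+R_2) = 9.1×39/121 = 2.93 V. With the source grounded, V_GS = V_G = 2.93 V.
Assume saturation: I_D = (k_n/2)(V_GS − V_t)² = (3.1/2)×(2.93 − 2)² = 1.55×0.933² = 1.35 mA.
V_DS = V_DD − I_D·R_D = 9.1 − 1.35×2.7 = 5.46 V.
Saturation requires V_DS ≥ V_GS − V_t = 0.933 V; 5.46 ≥ 0.933 ✓.

I_D ≈ 1.3 mA, V_DS ≈ 5.5 V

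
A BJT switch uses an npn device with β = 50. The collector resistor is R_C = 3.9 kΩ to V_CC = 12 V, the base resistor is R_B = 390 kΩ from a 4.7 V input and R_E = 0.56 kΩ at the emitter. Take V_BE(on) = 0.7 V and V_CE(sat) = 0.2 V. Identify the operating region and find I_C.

Assume active. Base-emitter loop: I_B = (V_BB − V_BE)/(R_B + (β+1)R_E) = (4.7 − 0.7)/(390 + 51×0.56) = 0.00956 mA.
I_C = β·I_B = 50×0.00956 = 0.478 mA.
V_CE = V_CC − I_C·R_C − I_E·R_E = 12 − 0.478×3.9 − 0.487×0.56 = 9.86 V > V_CE(sat), so the active-region assumption holds.

active; I_C ≈ 0.48 mA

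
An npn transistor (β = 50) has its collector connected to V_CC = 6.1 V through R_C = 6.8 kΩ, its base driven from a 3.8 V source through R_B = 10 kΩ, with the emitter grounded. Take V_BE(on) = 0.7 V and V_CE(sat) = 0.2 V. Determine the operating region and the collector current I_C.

Assume active: I_B = (3.8 − 0.7)/10 = 0.31 mA, giving I_C = β·I_B = 15.5 mA.
But then V_CE = 6.1 − 15.5×6.8 = -99.3 V < V_CE(sat) = 0.2 V — impossible in the active region.
So the transistor is saturated. With V_CE = 0.2 V, I_C = (V_CC − 0.2)/R_C = 5.9/6.8 = 0.868 mA.
Check: β·I_B = 15.5 mA > I_C = 0.868 mA, confirming saturation.

saturation; I_C ≈ 0.87 mA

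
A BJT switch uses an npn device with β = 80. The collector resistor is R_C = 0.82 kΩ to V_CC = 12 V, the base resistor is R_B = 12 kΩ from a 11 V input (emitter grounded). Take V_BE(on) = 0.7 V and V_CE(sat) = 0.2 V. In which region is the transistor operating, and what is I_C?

saturation; I_C ≈ 14 mA

Assume active: I_B = (11 − 0.7)/12 = 0.858 mA, giving I_C = β·I_B = 68.7 mA.
But then V_CE = 12 − 68.7×0.82 = -44.3 V < V_CE(sat) = 0.2 V — impossible in the active region.
So the transistor is saturated. With V_CE = 0.2 V, I_C = (V_CC − 0.2)/R_C = 11.8/0.82 = 14.4 mA.
Check: β·I_B = 68.7 mA > I_C = 14.4 mA, confirming saturation.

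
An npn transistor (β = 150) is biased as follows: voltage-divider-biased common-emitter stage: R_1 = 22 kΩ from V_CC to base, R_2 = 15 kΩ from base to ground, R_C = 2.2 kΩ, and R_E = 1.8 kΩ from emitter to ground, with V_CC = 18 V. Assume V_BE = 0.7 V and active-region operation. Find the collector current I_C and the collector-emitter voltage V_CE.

I_C ≈ 3.5 mA, V_CE ≈ 3.9 V

Thevenize the base divider: V_Th = V_CC·R_2/(R_1+R_2) = 18×15/37 = 7.3 V, R_Th = R_1‖R_2 = 8.92 kΩ.
Base-emitter loop: V_Th = I_B·R_Th + V_BE + (β+1)I_B·R_E, so I_B = (7.3 − 0.7) / (8.92 + 151×1.8) = 0.0235 mA.
I_C = β·I_B = 150×0.0235 = 3.53 mA, and I_E = (β+1)I_B = 3.55 mA.
V_CE = V_CC − I_C·R_C − I_E·R_E = 18 − 3.53×2.2 − 3.55×1.8 = 3.86 V.
V_CE = 3.86 V > 0.2 V confirms active-region operation.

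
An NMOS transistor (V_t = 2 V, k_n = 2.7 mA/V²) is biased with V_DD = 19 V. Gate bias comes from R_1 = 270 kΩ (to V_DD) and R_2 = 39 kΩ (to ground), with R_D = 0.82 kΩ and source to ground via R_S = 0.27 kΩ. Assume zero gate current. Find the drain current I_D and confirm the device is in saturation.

V_G = V_DD·R_2/(R_1+R_2) = 19×39/309 = 2.4 V.
Assume saturation: I_D = (k_n/2)(V_GS − V_t)² with V_GS = V_G − I_D·R_S = 2.4 − 0.27·I_D.
Substituting gives 0.0984·I_D² − 1.29·I_D + 0.214 = 0, with roots I_D = 0.168 or 12.9 mA.
The root I_D = 12.9 mA gives V_GS = -1.1 V ≤ V_t, so take I_D = 0.168 mA.
Then V_GS = 2.35 V and V_DS = V_DD − I_D(R_D+R_S) = 19 − 0.168×1.09 = 18.8 V.
Saturation requires V_DS ≥ V_GS − V_t = 0.353 V; 18.8 ≥ 0.353 ✓.

I_D ≈ 0.17 mA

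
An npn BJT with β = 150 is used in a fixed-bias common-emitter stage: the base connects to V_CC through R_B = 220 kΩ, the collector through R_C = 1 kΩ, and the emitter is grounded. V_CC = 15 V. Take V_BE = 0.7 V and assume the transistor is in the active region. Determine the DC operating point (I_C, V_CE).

Base loop: V_CC = I_B·R_B + V_BE, so I_B = (15 − 0.7)/220 kΩ = 0.065 mA.
In the active region I_C = β·I_B = 150 × 0.065 = 9.75 mA.
Collector loop: V_CE = V_CC − I_C·R_C = 15 − 9.75×1 = 5.25 V.
Since V_CE = 5.25 V > V_CE(sat) ≈ 0.2 V, the transistor is in the active region as assumed.

I_C ≈ 9.8 mA, V_CE ≈ 5.2 V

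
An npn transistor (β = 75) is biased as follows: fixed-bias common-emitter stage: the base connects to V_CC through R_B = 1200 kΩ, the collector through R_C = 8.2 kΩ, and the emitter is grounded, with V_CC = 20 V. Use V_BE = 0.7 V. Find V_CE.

V_CE ≈ 10 V

Base loop: V_CC = I_B·R_B + V_BE, so I_B = (20 − 0.7)/1200 kΩ = 0.0161 mA.
In the active region I_C = β·I_B = 75 × 0.0161 = 1.21 mA.
Collector loop: V_CE = V_CC − I_C·R_C = 20 − 1.21×8.2 = 10.1 V.
Since V_CE = 10.1 V > V_CE(sat) ≈ 0.2 V, the transistor is in the active region as assumed.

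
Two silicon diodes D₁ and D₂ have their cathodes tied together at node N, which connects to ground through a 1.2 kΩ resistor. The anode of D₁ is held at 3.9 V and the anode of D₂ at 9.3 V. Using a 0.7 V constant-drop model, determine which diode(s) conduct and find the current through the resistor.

Only D₂ conducts; I_R ≈ 7.2 mA

Assume both conduct. Then node N would need to be at both 3.9−0.7 = 3.2 V and 9.3−0.7 = 8.6 V, which is impossible.
Assume only D₂ conducts: V_N = 9.3 − 0.7 = 8.6 V, so I_R = 8.6/1.2 = 7.17 mA.
Check D₁: its anode-to-cathode voltage is 3.9 − 8.6 = -4.7 V < 0.7 V, so it is off. The assumption is consistent.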